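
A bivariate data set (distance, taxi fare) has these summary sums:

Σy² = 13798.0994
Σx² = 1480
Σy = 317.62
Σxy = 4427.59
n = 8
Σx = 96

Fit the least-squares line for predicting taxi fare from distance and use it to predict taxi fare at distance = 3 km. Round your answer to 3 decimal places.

22.796

Sxx = Σx² − (Σx)²/n = 1480 − 1152 = 328
Sxy = Σxy − (Σx)(Σy)/n = 4427.59 − 3811.44 = 616.15
b = Sxy/Sxx = 616.15/328 = 1.878506
a = ȳ − b·x̄ = 39.7025 − 1.878506·12 = 17.160427
ŷ(3) = a + b·3 = 17.160427 + 1.878506·3 = 22.795945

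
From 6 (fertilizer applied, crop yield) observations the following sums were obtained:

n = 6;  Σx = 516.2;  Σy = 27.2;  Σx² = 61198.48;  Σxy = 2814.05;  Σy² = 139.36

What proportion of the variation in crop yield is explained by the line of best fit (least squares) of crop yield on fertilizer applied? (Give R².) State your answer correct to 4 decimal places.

Sxx = Σx² − (Σx)²/n = 61198.48 − 44410.406667 = 16788.073333
Sxy = Σxy − (Σx)(Σy)/n = 2814.05 − 2340.106667 = 473.943333
Syy = Σy² − (Σy)²/n = 139.36 − 123.306667 = 16.053333
R² = Sxy²/(Sxx·Syy) = (473.943333)²/(16788.073333·16.053333) = 0.833464

0.8335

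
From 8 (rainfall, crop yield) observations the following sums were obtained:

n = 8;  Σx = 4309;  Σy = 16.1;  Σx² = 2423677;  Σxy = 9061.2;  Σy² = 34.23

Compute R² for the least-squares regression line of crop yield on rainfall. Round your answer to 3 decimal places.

Sxx = Σx² − (Σx)²/n = 2423677 − 2320935.125 = 102741.875
Sxy = Σxy − (Σx)(Σy)/n = 9061.2 − 8671.8625 = 389.3375
Syy = Σy² − (Σy)²/n = 34.23 − 32.40125 = 1.82875
R² = Sxy²/(Sxx·Syy) = (389.3375)²/(102741.875·1.82875) = 0.806772

0.807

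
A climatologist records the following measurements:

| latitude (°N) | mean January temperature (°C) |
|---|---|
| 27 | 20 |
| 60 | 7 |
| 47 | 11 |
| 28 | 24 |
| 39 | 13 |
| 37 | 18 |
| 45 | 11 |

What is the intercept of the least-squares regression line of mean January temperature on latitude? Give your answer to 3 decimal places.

n = 7, Σx = 283, Σy = 104, Σxy = 3817, Σx² = 12237
Sxx = Σx² − (Σx)²/n = 12237 − 11441.285714 = 795.714286
Sxy = Σxy − (Σx)(Σy)/n = 3817 − 4204.571429 = -387.571429
b = Sxy/Sxx = -387.571429/795.714286 = -0.487074
a = ȳ − b·x̄ = 14.857143 − (-0.487074)·40.428571 = 34.548833

34.549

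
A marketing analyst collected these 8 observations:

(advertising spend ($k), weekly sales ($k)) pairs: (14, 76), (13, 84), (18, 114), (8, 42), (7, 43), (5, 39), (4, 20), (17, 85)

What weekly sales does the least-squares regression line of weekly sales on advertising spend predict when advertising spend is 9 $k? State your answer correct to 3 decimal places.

53.111

n = 8, Σx = 86, Σy = 503, Σxy = 6565, Σx² = 1132
Sxx = Σx² − (Σx)²/n = 1132 − 924.5 = 207.5
Sxy = Σxy − (Σx)(Σy)/n = 6565 − 5407.25 = 1157.75
b = Sxy/Sxx = 1157.75/207.5 = 5.579518
a = ȳ − b·x̄ = 62.875 − 5.579518·10.75 = 2.895181
ŷ(9) = a + b·9 = 2.895181 + 5.579518·9 = 53.110843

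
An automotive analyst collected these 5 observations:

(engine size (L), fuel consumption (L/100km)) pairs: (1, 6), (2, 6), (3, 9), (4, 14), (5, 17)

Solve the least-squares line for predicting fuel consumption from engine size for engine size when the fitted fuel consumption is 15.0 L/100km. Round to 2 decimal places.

4.53

n = 5, Σx = 15, Σy = 52, Σxy = 186, Σx² = 55
Sxx = Σx² − (Σx)²/n = 55 − 45 = 10
Sxy = Σxy − (Σx)(Σy)/n = 186 − 156 = 30
b = Sxy/Sxx = 30/10 = 3
a = ȳ − b·x̄ = 10.4 − 3·3 = 1.4
Set a + b·x = 15.0: x = (15.0 − 1.4) / 3 = 4.533333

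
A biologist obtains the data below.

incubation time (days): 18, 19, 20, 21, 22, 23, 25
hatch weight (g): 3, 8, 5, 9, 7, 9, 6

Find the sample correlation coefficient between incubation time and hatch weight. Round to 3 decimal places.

0.384

n = 7, Σx = 148, Σy = 47, Σxy = 1006, Σx² = 3164, Σy² = 345
Sxx = Σx² − (Σx)²/n = 3164 − 3129.142857 = 34.857143
Sxy = Σxy − (Σx)(Σy)/n = 1006 − 993.714286 = 12.285714
Syy = Σy² − (Σy)²/n = 345 − 315.571429 = 29.428571
r = Sxy/√(Sxx·Syy) = 12.285714/√(1025.795918) = 12.285714/32.028049 = 0.383592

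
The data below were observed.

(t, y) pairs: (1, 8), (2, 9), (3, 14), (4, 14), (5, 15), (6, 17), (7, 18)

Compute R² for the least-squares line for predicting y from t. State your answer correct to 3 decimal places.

0.920

n = 7, Σx = 28, Σy = 95, Σxy = 427, Σx² = 140, Σy² = 1375
Sxx = Σx² − (Σx)²/n = 140 − 112 = 28
Sxy = Σxy − (Σx)(Σy)/n = 427 − 380 = 47
Syy = Σy² − (Σy)²/n = 1375 − 1289.285714 = 85.714286
R² = Sxy²/(Sxx·Syy) = (47)²/(28·85.714286) = 0.920417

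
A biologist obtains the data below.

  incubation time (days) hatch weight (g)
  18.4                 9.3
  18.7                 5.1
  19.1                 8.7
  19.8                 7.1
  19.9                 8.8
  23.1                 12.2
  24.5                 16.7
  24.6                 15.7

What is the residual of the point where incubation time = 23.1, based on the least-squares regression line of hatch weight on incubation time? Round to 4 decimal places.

n = 8, Σx = 168.1, Σy = 83.6, Σxy = 1825.55, Σx² = 3580.13
Sxx = Σx² − (Σx)²/n = 3580.13 − 3532.20125 = 47.92875
Sxy = Σxy − (Σx)(Σy)/n = 1825.55 − 1756.645 = 68.905
b = Sxy/Sxx = 68.905/47.92875 = 1.437655
a = ȳ − b·x̄ = 10.45 − 1.437655·21.0125 = -19.758723
ŷ(23.1) = -19.758723 + 1.437655·23.1 = 13.451105
residual = y − ŷ = 12.2 − 13.451105 = -1.251105

-1.2511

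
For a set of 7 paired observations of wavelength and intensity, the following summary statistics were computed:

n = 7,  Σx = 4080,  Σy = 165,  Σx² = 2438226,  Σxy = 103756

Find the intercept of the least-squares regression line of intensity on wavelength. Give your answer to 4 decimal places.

Sxx = Σx² − (Σx)²/n = 2438226 − 2378057.142857 = 60168.857143
Sxy = Σxy − (Σx)(Σy)/n = 103756 − 96171.428571 = 7584.571429
b = Sxy/Sxx = 7584.571429/60168.857143 = 0.126055
a = ȳ − b·x̄ = 23.571429 − 0.126055·582.857143 = -49.900494

-49.9005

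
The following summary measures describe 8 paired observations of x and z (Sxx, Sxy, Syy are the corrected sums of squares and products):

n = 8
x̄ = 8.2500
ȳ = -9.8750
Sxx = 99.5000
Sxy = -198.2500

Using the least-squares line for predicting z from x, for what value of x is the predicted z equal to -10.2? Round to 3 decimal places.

8.413

b = Sxy/Sxx = -198.25/99.5 = -1.992462
a = ȳ − b·x̄ = -9.875 − (-1.992462)·8.25 = 6.562814
Set a + b·x = -10.2: x = (-10.2 − 6.562814) / (-1.992462) = 8.413115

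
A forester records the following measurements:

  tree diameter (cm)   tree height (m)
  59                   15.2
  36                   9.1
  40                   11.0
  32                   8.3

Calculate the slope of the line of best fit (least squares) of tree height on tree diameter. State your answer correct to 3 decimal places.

n = 4, Σx = 167, Σy = 43.6, Σxy = 1930, Σx² = 7401
Sxx = Σx² − (Σx)²/n = 7401 − 6972.25 = 428.75
Sxy = Σxy − (Σx)(Σy)/n = 1930 − 1820.3 = 109.7
b = Sxy/Sxx = 109.7/428.75 = 0.255860

0.256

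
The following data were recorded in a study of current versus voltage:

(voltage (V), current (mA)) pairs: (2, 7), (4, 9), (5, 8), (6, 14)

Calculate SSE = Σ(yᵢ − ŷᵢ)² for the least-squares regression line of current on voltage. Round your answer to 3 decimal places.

n = 4, Σx = 17, Σy = 38, Σxy = 174, Σx² = 81, Σy² = 390
Sxx = Σx² − (Σx)²/n = 81 − 72.25 = 8.75
Sxy = Σxy − (Σx)(Σy)/n = 174 − 161.5 = 12.5
Syy = Σy² − (Σy)²/n = 390 − 361 = 29
b = Sxy/Sxx = 12.5/8.75 = 1.428571
SSE = Syy − b·Sxy = 29 − 1.428571·12.5 = 11.142857

11.143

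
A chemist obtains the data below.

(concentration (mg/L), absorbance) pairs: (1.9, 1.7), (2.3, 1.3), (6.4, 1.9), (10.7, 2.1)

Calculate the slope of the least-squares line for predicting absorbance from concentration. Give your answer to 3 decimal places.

0.070

n = 4, Σx = 21.3, Σy = 7, Σxy = 40.85, Σx² = 164.35
Sxx = Σx² − (Σx)²/n = 164.35 − 113.4225 = 50.9275
Sxy = Σxy − (Σx)(Σy)/n = 40.85 − 37.275 = 3.575
b = Sxy/Sxx = 3.575/50.9275 = 0.070198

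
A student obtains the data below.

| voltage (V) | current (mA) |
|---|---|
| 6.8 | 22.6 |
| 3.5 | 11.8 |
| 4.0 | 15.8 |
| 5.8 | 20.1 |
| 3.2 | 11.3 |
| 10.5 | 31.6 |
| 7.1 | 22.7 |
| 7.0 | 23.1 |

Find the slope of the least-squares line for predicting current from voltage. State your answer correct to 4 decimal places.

2.7548

n = 8, Σx = 47.9, Σy = 159, Σxy = 1065.59, Σx² = 328.03
Sxx = Σx² − (Σx)²/n = 328.03 − 286.80125 = 41.22875
Sxy = Σxy − (Σx)(Σy)/n = 1065.59 − 952.0125 = 113.5775
b = Sxy/Sxx = 113.5775/41.22875 = 2.754813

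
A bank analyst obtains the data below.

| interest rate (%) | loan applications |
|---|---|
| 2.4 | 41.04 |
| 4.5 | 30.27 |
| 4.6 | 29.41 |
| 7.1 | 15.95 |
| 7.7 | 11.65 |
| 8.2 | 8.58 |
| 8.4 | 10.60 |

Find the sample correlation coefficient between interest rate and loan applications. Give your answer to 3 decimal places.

n = 7, Σx = 42.9, Σy = 147.5, Σxy = 732.343, Σx² = 294.67, Σy² = 4041.604
Sxx = Σx² − (Σx)²/n = 294.67 − 262.915714 = 31.754286
Sxy = Σxy − (Σx)(Σy)/n = 732.343 − 903.964286 = -171.621286
Syy = Σy² − (Σy)²/n = 4041.604 − 3108.035714 = 933.568286
r = Sxy/√(Sxx·Syy) = -171.621286/√(29644.794078) = -171.621286/172.176636 = -0.996775

-0.997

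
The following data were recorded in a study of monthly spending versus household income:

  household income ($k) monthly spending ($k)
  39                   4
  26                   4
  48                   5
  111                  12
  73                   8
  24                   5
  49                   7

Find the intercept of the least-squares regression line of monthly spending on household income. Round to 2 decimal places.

1.68

n = 7, Σx = 370, Σy = 45, Σxy = 2879, Σx² = 25128
Sxx = Σx² − (Σx)²/n = 25128 − 19557.142857 = 5570.857143
Sxy = Σxy − (Σx)(Σy)/n = 2879 − 2378.571429 = 500.428571
b = Sxy/Sxx = 500.428571/5570.857143 = 0.089830
a = ȳ − b·x̄ = 6.428571 − 0.089830·52.857143 = 1.680429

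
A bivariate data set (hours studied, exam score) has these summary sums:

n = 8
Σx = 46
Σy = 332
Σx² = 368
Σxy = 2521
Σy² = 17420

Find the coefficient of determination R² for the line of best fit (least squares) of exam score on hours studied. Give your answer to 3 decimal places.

Sxx = Σx² − (Σx)²/n = 368 − 264.5 = 103.5
Sxy = Σxy − (Σx)(Σy)/n = 2521 − 1909 = 612
Syy = Σy² − (Σy)²/n = 17420 − 13778 = 3642
R² = Sxy²/(Sxx·Syy) = (612)²/(103.5·3642) = 0.993625

0.994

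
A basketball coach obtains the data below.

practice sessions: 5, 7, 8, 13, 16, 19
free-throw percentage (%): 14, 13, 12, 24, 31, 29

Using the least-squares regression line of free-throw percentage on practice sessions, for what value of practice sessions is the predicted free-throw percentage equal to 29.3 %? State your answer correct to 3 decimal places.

n = 6, Σx = 68, Σy = 123, Σxy = 1616, Σx² = 924
Sxx = Σx² − (Σx)²/n = 924 − 770.666667 = 153.333333
Sxy = Σxy − (Σx)(Σy)/n = 1616 − 1394 = 222
b = Sxy/Sxx = 222/153.333333 = 1.447826
a = ȳ − b·x̄ = 20.5 − 1.447826·11.333333 = 4.091304
Set a + b·x = 29.3: x = (29.3 − 4.091304) / 1.447826 = 17.411411

17.411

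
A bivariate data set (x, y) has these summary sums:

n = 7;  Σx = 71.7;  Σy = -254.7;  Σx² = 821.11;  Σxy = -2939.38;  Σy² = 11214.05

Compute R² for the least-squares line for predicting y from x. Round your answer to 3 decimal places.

Sxx = Σx² − (Σx)²/n = 821.11 − 734.412857 = 86.697143
Sxy = Σxy − (Σx)(Σy)/n = -2939.38 − (-2608.855714) = -330.524286
Syy = Σy² − (Σy)²/n = 11214.05 − 9267.441429 = 1946.608571
R² = Sxy²/(Sxx·Syy) = (-330.524286)²/(86.697143·1946.608571) = 0.647326

0.647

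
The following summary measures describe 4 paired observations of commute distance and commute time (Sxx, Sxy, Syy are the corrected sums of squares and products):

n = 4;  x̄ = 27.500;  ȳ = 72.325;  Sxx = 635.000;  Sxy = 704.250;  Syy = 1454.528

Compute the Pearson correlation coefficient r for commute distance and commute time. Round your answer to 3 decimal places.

0.733

r = Sxy/√(Sxx·Syy) = 704.25/√(923625.28) = 704.25/961.054254 = 0.732789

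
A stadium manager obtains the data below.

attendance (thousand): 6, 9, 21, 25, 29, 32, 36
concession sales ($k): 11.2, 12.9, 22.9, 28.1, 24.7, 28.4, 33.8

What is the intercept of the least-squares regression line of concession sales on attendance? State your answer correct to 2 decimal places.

n = 7, Σx = 158, Σy = 162, Σxy = 4208.6, Σx² = 4344
Sxx = Σx² − (Σx)²/n = 4344 − 3566.285714 = 777.714286
Sxy = Σxy − (Σx)(Σy)/n = 4208.6 − 3656.571429 = 552.028571
b = Sxy/Sxx = 552.028571/777.714286 = 0.709809
a = ȳ − b·x̄ = 23.142857 − 0.709809·22.571429 = 7.121455

7.12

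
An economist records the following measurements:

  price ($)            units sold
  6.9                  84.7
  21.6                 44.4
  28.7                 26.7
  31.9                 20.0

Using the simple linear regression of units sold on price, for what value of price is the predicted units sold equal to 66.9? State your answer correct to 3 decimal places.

n = 4, Σx = 89.1, Σy = 175.8, Σxy = 2947.76, Σx² = 2355.47
Sxx = Σx² − (Σx)²/n = 2355.47 − 1984.7025 = 370.7675
Sxy = Σxy − (Σx)(Σy)/n = 2947.76 − 3915.945 = -968.185
b = Sxy/Sxx = -968.185/370.7675 = -2.611300
a = ȳ − b·x̄ = 43.95 − (-2.611300)·22.275 = 102.116697
Set a + b·x = 66.9: x = (66.9 − 102.116697) / (-2.611300) = 13.486273

13.486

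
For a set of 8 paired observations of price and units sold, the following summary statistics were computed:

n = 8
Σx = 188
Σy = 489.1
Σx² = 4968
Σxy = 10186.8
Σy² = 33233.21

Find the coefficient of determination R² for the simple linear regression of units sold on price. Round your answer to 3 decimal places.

Sxx = Σx² − (Σx)²/n = 4968 − 4418 = 550
Sxy = Σxy − (Σx)(Σy)/n = 10186.8 − 11493.85 = -1307.05
Syy = Σy² − (Σy)²/n = 33233.21 − 29902.35125 = 3330.85875
R² = Sxy²/(Sxx·Syy) = (-1307.05)²/(550·3330.85875) = 0.932536

0.933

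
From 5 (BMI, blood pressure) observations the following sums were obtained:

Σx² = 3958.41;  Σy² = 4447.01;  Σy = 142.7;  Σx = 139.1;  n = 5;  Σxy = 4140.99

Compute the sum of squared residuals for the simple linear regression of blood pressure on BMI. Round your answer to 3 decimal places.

44.204

Sxx = Σx² − (Σx)²/n = 3958.41 − 3869.762 = 88.648
Sxy = Σxy − (Σx)(Σy)/n = 4140.99 − 3969.914 = 171.076
Syy = Σy² − (Σy)²/n = 4447.01 − 4072.658 = 374.352
b = Sxy/Sxx = 171.076/88.648 = 1.929835
SSE = Syy − b·Sxy = 374.352 − 1.929835·171.076 = 44.203573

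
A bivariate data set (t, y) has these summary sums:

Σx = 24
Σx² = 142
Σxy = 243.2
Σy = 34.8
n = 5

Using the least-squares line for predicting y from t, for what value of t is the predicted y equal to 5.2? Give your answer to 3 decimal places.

Sxx = Σx² − (Σx)²/n = 142 − 115.2 = 26.8
Sxy = Σxy − (Σx)(Σy)/n = 243.2 − 167.04 = 76.16
b = Sxy/Sxx = 76.16/26.8 = 2.841791
a = ȳ − b·x̄ = 6.96 − 2.841791·4.8 = -6.680597
Set a + b·x = 5.2: x = (5.2 − (-6.680597)) / 2.841791 = 4.180672

4.181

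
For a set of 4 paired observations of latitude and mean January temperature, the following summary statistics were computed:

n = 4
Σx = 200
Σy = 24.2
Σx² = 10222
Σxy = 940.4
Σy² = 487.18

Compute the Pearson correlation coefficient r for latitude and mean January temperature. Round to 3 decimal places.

-0.980

Sxx = Σx² − (Σx)²/n = 10222 − 10000 = 222
Sxy = Σxy − (Σx)(Σy)/n = 940.4 − 1210 = -269.6
Syy = Σy² − (Σy)²/n = 487.18 − 146.41 = 340.77
r = Sxy/√(Sxx·Syy) = -269.6/√(75650.94) = -269.6/275.047160 = -0.980196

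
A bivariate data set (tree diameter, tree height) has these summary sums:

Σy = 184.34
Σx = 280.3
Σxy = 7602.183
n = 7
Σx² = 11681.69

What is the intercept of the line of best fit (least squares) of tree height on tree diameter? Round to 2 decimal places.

7.03

Sxx = Σx² − (Σx)²/n = 11681.69 − 11224.012857 = 457.677143
Sxy = Σxy − (Σx)(Σy)/n = 7602.183 − 7381.500286 = 220.682714
b = Sxy/Sxx = 220.682714/457.677143 = 0.482180
a = ȳ − b·x̄ = 26.334286 − 0.482180·40.042857 = 7.026425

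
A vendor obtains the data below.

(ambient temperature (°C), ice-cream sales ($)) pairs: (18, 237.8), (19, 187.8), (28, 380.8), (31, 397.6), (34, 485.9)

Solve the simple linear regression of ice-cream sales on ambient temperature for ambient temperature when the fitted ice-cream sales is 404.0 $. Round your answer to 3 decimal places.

29.977

n = 5, Σx = 130, Σy = 1689.9, Σxy = 47357.2, Σx² = 3586
Sxx = Σx² − (Σx)²/n = 3586 − 3380 = 206
Sxy = Σxy − (Σx)(Σy)/n = 47357.2 − 43937.4 = 3419.8
b = Sxy/Sxx = 3419.8/206 = 16.600971
a = ȳ − b·x̄ = 337.98 − 16.600971·26 = -93.645243
Set a + b·x = 404.0: x = (404.0 − (-93.645243)) / 16.600971 = 29.976876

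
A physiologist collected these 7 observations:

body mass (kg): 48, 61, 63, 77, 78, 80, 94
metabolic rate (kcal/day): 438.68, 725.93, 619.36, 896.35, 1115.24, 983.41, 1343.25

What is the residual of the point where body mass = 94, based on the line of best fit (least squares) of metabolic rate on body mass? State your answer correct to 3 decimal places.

29.565

n = 7, Σx = 501, Σy = 6122.22, Σxy = 465304.02, Σx² = 37243
Sxx = Σx² − (Σx)²/n = 37243 − 35857.285714 = 1385.714286
Sxy = Σxy − (Σx)(Σy)/n = 465304.02 − 438176.031429 = 27127.988571
b = Sxy/Sxx = 27127.988571/1385.714286 = 19.576899
a = ȳ − b·x̄ = 874.602857 − 19.576899·71.571429 = -526.543769
ŷ(94) = -526.543769 + 19.576899·94 = 1313.684734
residual = y − ŷ = 1343.25 − 1313.684734 = 29.565266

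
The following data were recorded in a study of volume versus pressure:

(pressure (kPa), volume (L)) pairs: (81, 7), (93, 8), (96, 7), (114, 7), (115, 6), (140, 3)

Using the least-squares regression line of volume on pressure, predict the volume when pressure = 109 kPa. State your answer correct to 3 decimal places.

n = 6, Σx = 639, Σy = 38, Σxy = 3891, Σx² = 70247
Sxx = Σx² − (Σx)²/n = 70247 − 68053.5 = 2193.5
Sxy = Σxy − (Σx)(Σy)/n = 3891 − 4047 = -156
b = Sxy/Sxx = -156/2193.5 = -0.071119
a = ȳ − b·x̄ = 6.333333 − (-0.071119)·106.5 = 13.907530
ŷ(109) = a + b·109 = 13.907530 + (-0.071119)·109 = 6.155535

6.156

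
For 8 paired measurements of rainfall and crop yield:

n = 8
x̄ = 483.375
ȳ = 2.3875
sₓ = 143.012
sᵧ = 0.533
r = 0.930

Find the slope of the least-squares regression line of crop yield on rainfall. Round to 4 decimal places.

b = r · sᵧ/sₓ = 0.93 · 0.533/143.012 = 0.003466

0.0035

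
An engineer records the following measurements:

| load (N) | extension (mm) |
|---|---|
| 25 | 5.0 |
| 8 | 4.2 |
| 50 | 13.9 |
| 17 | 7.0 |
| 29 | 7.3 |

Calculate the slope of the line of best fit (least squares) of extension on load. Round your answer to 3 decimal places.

n = 5, Σx = 129, Σy = 37.4, Σxy = 1184.3, Σx² = 4319
Sxx = Σx² − (Σx)²/n = 4319 − 3328.2 = 990.8
Sxy = Σxy − (Σx)(Σy)/n = 1184.3 − 964.92 = 219.38
b = Sxy/Sxx = 219.38/990.8 = 0.221417

0.221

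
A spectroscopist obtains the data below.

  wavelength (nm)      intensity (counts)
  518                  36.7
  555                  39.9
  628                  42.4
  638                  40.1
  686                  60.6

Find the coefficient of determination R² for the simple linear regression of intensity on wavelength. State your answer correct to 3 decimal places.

n = 5, Σx = 3025, Σy = 219.7, Σxy = 134937.7, Σx² = 1848373, Σy² = 10017.03
Sxx = Σx² − (Σx)²/n = 1848373 − 1830125 = 18248
Sxy = Σxy − (Σx)(Σy)/n = 134937.7 − 132918.5 = 2019.2
Syy = Σy² − (Σy)²/n = 10017.03 − 9653.618 = 363.412
R² = Sxy²/(Sxx·Syy) = (2019.2)²/(18248·363.412) = 0.614815

0.615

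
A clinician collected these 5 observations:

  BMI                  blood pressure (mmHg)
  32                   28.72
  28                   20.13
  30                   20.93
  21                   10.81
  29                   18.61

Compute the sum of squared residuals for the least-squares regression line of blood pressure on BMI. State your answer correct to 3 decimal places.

21.236

n = 5, Σx = 140, Σy = 99.2, Σxy = 2877.28, Σx² = 3990, Σy² = 2131.3084
Sxx = Σx² − (Σx)²/n = 3990 − 3920 = 70
Sxy = Σxy − (Σx)(Σy)/n = 2877.28 − 2777.6 = 99.68
Syy = Σy² − (Σy)²/n = 2131.3084 − 1968.128 = 163.1804
b = Sxy/Sxx = 99.68/70 = 1.424
SSE = Syy − b·Sxy = 163.1804 − 1.424·99.68 = 21.23608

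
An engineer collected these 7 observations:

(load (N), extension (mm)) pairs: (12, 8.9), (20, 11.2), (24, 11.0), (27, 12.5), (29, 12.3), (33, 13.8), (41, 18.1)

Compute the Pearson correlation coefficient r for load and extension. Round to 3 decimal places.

n = 7, Σx = 186, Σy = 87.8, Σxy = 2486.5, Σx² = 5460, Σy² = 1151.24
Sxx = Σx² − (Σx)²/n = 5460 − 4942.285714 = 517.714286
Sxy = Σxy − (Σx)(Σy)/n = 2486.5 − 2332.971429 = 153.528571
Syy = Σy² − (Σy)²/n = 1151.24 − 1101.262857 = 49.977143
r = Sxy/√(Sxx·Syy) = 153.528571/√(25873.880816) = 153.528571/160.853601 = 0.954462

0.954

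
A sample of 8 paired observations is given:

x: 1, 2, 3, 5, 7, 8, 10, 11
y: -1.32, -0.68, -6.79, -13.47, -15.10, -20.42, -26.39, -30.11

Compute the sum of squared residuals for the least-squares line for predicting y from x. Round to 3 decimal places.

17.543

n = 8, Σx = 47, Σy = -114.28, Σxy = -954.57, Σx² = 373, Σy² = 2477.7804
Sxx = Σx² − (Σx)²/n = 373 − 276.125 = 96.875
Sxy = Σxy − (Σx)(Σy)/n = -954.57 − (-671.395) = -283.175
Syy = Σy² − (Σy)²/n = 2477.7804 − 1632.4898 = 845.2906
b = Sxy/Sxx = -283.175/96.875 = -2.923097
SSE = Syy − b·Sxy = 845.2906 − (-2.923097)·(-283.175) = 17.542671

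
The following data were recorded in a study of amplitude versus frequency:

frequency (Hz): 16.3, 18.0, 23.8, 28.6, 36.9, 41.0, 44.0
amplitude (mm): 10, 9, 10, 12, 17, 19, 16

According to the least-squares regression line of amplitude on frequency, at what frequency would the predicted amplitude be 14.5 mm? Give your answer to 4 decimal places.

n = 7, Σx = 208.6, Σy = 93, Σxy = 3016.5, Σx² = 6952.7
Sxx = Σx² − (Σx)²/n = 6952.7 − 6216.28 = 736.42
Sxy = Σxy − (Σx)(Σy)/n = 3016.5 − 2771.4 = 245.1
b = Sxy/Sxx = 245.1/736.42 = 0.332826
a = ȳ − b·x̄ = 13.285714 − 0.332826·29.8 = 3.367488
Set a + b·x = 14.5: x = (14.5 − 3.367488) / 0.332826 = 33.448406

33.4484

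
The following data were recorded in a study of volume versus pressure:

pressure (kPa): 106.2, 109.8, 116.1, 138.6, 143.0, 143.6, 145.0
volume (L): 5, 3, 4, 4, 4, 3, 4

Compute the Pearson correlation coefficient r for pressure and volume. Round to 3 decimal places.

n = 7, Σx = 902.3, Σy = 27, Σxy = 3462, Σx² = 118118.61, Σy² = 107
Sxx = Σx² − (Σx)²/n = 118118.61 − 116306.47 = 1812.14
Sxy = Σxy − (Σx)(Σy)/n = 3462 − 3480.3 = -18.3
Syy = Σy² − (Σy)²/n = 107 − 104.142857 = 2.857143
r = Sxy/√(Sxx·Syy) = -18.3/√(5177.542857) = -18.3/71.955145 = -0.254325

-0.254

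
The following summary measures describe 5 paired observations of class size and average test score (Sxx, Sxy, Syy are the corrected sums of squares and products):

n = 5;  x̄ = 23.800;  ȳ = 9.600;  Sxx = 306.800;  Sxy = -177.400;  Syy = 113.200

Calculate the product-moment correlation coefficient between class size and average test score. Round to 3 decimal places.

-0.952

r = Sxy/√(Sxx·Syy) = -177.4/√(34729.76) = -177.4/186.359223 = -0.951925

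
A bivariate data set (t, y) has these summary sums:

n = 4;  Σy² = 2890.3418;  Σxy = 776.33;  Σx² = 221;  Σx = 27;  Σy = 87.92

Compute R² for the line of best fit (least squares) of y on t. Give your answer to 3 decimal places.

Sxx = Σx² − (Σx)²/n = 221 − 182.25 = 38.75
Sxy = Σxy − (Σx)(Σy)/n = 776.33 − 593.46 = 182.87
Syy = Σy² − (Σy)²/n = 2890.3418 − 1932.4816 = 957.8602
R² = Sxy²/(Sxx·Syy) = (182.87)²/(38.75·957.8602) = 0.900972

0.901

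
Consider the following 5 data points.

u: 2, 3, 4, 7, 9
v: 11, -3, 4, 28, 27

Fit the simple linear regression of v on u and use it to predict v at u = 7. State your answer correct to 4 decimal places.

21.2235

n = 5, Σx = 25, Σy = 67, Σxy = 468, Σx² = 159
Sxx = Σx² − (Σx)²/n = 159 − 125 = 34
Sxy = Σxy − (Σx)(Σy)/n = 468 − 335 = 133
b = Sxy/Sxx = 133/34 = 3.911765
a = ȳ − b·x̄ = 13.4 − 3.911765·5 = -6.158824
ŷ(7) = a + b·7 = -6.158824 + 3.911765·7 = 21.223529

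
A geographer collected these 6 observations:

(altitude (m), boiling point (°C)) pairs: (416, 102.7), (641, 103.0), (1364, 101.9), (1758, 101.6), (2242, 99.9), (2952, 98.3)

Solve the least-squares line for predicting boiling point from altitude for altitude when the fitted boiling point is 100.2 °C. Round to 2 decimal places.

n = 6, Σx = 9373, Σy = 607.4, Σxy = 940508, Σx² = 19275865
Sxx = Σx² − (Σx)²/n = 19275865 − 14642188.166667 = 4633676.833333
Sxy = Σxy − (Σx)(Σy)/n = 940508 − 948860.033333 = -8352.033333
b = Sxy/Sxx = -8352.033333/4633676.833333 = -0.001802
a = ȳ − b·x̄ = 101.233333 − (-0.001802)·1562.166667 = 104.049082
Set a + b·x = 100.2: x = (100.2 − 104.049082) / (-0.001802) = 2135.456132

2135.46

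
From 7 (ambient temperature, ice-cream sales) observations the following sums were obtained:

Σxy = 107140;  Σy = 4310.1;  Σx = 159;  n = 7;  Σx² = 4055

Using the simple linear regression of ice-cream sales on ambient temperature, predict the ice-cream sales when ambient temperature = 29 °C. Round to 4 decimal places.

Sxx = Σx² − (Σx)²/n = 4055 − 3611.571429 = 443.428571
Sxy = Σxy − (Σx)(Σy)/n = 107140 − 97900.842857 = 9239.157143
b = Sxy/Sxx = 9239.157143/443.428571 = 20.835728
a = ȳ − b·x̄ = 615.728571 − 20.835728·22.714286 = 142.459890
ŷ(29) = a + b·29 = 142.459890 + 20.835728·29 = 746.696005

746.6960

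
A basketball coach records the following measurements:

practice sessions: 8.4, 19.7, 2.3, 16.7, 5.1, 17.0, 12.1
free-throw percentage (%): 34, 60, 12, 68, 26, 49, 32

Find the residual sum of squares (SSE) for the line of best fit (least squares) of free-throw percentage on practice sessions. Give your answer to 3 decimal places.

n = 7, Σx = 81.3, Σy = 281, Σxy = 3983.6, Σx² = 1204.25, Σy² = 13625
Sxx = Σx² − (Σx)²/n = 1204.25 − 944.241429 = 260.008571
Sxy = Σxy − (Σx)(Σy)/n = 3983.6 − 3263.614286 = 719.985714
Syy = Σy² − (Σy)²/n = 13625 − 11280.142857 = 2344.857143
b = Sxy/Sxx = 719.985714/260.008571 = 2.769085
SSE = Syy − b·Sxy = 2344.857143 − 2.769085·719.985714 = 351.155836

351.156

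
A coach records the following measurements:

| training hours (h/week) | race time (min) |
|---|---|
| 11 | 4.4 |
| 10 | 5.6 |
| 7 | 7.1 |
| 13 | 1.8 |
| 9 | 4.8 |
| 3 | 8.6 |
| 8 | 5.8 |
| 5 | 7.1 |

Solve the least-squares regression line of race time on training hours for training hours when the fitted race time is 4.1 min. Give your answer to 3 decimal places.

10.810

n = 8, Σx = 66, Σy = 45.2, Σxy = 328.4, Σx² = 618
Sxx = Σx² − (Σx)²/n = 618 − 544.5 = 73.5
Sxy = Σxy − (Σx)(Σy)/n = 328.4 − 372.9 = -44.5
b = Sxy/Sxx = -44.5/73.5 = -0.605442
a = ȳ − b·x̄ = 5.65 − (-0.605442)·8.25 = 10.644898
Set a + b·x = 4.1: x = (4.1 − 10.644898) / (-0.605442) = 10.810112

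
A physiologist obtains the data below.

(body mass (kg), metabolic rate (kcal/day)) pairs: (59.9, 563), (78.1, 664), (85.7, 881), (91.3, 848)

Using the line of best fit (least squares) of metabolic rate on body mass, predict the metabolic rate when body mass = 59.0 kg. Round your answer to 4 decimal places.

537.7825

n = 4, Σx = 315, Σy = 2956, Σxy = 238506.2, Σx² = 25367.8
Sxx = Σx² − (Σx)²/n = 25367.8 − 24806.25 = 561.55
Sxy = Σxy − (Σx)(Σy)/n = 238506.2 − 232785 = 5721.2
b = Sxy/Sxx = 5721.2/561.55 = 10.188229
a = ȳ − b·x̄ = 739 − 10.188229·78.75 = -63.323034
ŷ(59.0) = a + b·59.0 = -63.323034 + 10.188229·59 = 537.782477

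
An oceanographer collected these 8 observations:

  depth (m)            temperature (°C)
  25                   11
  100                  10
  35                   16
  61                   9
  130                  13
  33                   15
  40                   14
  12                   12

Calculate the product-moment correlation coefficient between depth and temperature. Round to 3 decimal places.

-0.254

n = 8, Σx = 436, Σy = 100, Σxy = 5273, Σx² = 35304, Σy² = 1292
Sxx = Σx² − (Σx)²/n = 35304 − 23762 = 11542
Sxy = Σxy − (Σx)(Σy)/n = 5273 − 5450 = -177
Syy = Σy² − (Σy)²/n = 1292 − 1250 = 42
r = Sxy/√(Sxx·Syy) = -177/√(484764) = -177/696.249955 = -0.254219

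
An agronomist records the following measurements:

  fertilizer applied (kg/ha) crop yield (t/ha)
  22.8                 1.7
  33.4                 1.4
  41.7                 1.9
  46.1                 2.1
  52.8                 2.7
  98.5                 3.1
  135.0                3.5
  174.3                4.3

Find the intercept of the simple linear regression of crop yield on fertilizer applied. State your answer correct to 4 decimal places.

1.2604

n = 8, Σx = 604.6, Σy = 20.7, Σxy = 1931.46, Σx² = 66595.08
Sxx = Σx² − (Σx)²/n = 66595.08 − 45692.645 = 20902.435
Sxy = Σxy − (Σx)(Σy)/n = 1931.46 − 1564.4025 = 367.0575
b = Sxy/Sxx = 367.0575/20902.435 = 0.017561
a = ȳ − b·x̄ = 2.5875 − 0.017561·75.575 = 1.260364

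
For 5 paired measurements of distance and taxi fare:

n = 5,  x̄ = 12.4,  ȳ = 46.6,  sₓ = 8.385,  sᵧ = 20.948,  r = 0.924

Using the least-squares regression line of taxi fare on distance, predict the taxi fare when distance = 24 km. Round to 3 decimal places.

73.377

b = r · sᵧ/sₓ = 0.924 · 20.948/8.385 = 2.308402
a = ȳ − b·x̄ = 46.6 − 2.308402·12.4 = 17.975813
ŷ(24) = a + b·24 = 17.975813 + 2.308402·24 = 73.377465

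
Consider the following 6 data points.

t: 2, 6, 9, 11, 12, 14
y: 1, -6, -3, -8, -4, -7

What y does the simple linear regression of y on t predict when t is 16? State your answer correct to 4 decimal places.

n = 6, Σx = 54, Σy = -27, Σxy = -295, Σx² = 582
Sxx = Σx² − (Σx)²/n = 582 − 486 = 96
Sxy = Σxy − (Σx)(Σy)/n = -295 − (-243) = -52
b = Sxy/Sxx = -52/96 = -0.541667
a = ȳ − b·x̄ = -4.5 − (-0.541667)·9 = 0.375
ŷ(16) = a + b·16 = 0.375 + (-0.541667)·16 = -8.291667

-8.2917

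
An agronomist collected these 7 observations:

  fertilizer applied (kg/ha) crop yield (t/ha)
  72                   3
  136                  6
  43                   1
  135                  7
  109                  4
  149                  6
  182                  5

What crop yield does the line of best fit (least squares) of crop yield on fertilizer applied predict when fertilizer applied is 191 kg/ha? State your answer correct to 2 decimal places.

7.19

n = 7, Σx = 826, Σy = 32, Σxy = 4260, Σx² = 110960
Sxx = Σx² − (Σx)²/n = 110960 − 97468 = 13492
Sxy = Σxy − (Σx)(Σy)/n = 4260 − 3776 = 484
b = Sxy/Sxx = 484/13492 = 0.035873
a = ȳ − b·x̄ = 4.571429 − 0.035873·118 = 0.338402
ŷ(191) = a + b·191 = 0.338402 + 0.035873·191 = 7.190166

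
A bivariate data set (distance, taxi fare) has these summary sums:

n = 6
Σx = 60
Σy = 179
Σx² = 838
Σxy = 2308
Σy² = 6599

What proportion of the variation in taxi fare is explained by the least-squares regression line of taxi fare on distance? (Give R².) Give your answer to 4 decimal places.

Sxx = Σx² − (Σx)²/n = 838 − 600 = 238
Sxy = Σxy − (Σx)(Σy)/n = 2308 − 1790 = 518
Syy = Σy² − (Σy)²/n = 6599 − 5340.166667 = 1258.833333
R² = Sxy²/(Sxx·Syy) = (518)²/(238·1258.833333) = 0.895601

0.8956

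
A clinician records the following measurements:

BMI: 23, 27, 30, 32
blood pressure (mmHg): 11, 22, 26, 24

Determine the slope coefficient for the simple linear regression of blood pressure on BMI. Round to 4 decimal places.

n = 4, Σx = 112, Σy = 83, Σxy = 2395, Σx² = 3182
Sxx = Σx² − (Σx)²/n = 3182 − 3136 = 46
Sxy = Σxy − (Σx)(Σy)/n = 2395 − 2324 = 71
b = Sxy/Sxx = 71/46 = 1.543478

1.5435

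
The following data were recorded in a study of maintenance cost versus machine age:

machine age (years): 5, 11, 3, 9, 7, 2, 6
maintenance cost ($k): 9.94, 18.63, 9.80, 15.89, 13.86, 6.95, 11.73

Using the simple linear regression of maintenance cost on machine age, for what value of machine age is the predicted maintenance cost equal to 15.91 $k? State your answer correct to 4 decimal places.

8.9857

n = 7, Σx = 43, Σy = 86.8, Σxy = 608.34, Σx² = 325
Sxx = Σx² − (Σx)²/n = 325 − 264.142857 = 60.857143
Sxy = Σxy − (Σx)(Σy)/n = 608.34 − 533.2 = 75.14
b = Sxy/Sxx = 75.14/60.857143 = 1.234695
a = ȳ − b·x̄ = 12.4 − 1.234695·6.142857 = 4.815446
Set a + b·x = 15.91: x = (15.91 − 4.815446) / 1.234695 = 8.985665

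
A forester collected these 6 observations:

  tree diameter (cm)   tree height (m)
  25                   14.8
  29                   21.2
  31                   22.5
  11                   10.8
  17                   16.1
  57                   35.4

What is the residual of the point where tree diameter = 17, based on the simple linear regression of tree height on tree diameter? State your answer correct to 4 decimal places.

1.9482

n = 6, Σx = 170, Σy = 120.8, Σxy = 4092.6, Σx² = 6086
Sxx = Σx² − (Σx)²/n = 6086 − 4816.666667 = 1269.333333
Sxy = Σxy − (Σx)(Σy)/n = 4092.6 − 3422.666667 = 669.933333
b = Sxy/Sxx = 669.933333/1269.333333 = 0.527784
a = ȳ − b·x̄ = 20.133333 − 0.527784·28.333333 = 5.179464
ŷ(17) = 5.179464 + 0.527784·17 = 14.151786
residual = y − ŷ = 16.1 − 14.151786 = 1.948214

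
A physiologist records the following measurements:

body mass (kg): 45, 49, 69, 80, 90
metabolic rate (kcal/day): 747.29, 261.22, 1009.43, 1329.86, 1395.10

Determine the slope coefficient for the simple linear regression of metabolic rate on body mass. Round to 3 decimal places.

21.302

n = 5, Σx = 333, Σy = 4742.9, Σxy = 348026.3, Σx² = 23687
Sxx = Σx² − (Σx)²/n = 23687 − 22177.8 = 1509.2
Sxy = Σxy − (Σx)(Σy)/n = 348026.3 − 315877.14 = 32149.16
b = Sxy/Sxx = 32149.16/1509.2 = 21.302120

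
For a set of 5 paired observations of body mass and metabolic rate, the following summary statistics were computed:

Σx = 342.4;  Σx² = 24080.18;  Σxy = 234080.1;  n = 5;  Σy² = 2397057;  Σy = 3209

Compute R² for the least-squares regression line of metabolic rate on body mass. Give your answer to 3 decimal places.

Sxx = Σx² − (Σx)²/n = 24080.18 − 23447.552 = 632.628
Sxy = Σxy − (Σx)(Σy)/n = 234080.1 − 219752.32 = 14327.78
Syy = Σy² − (Σy)²/n = 2397057 − 2059536.2 = 337520.8
R² = Sxy²/(Sxx·Syy) = (14327.78)²/(632.628·337520.8) = 0.961410

0.961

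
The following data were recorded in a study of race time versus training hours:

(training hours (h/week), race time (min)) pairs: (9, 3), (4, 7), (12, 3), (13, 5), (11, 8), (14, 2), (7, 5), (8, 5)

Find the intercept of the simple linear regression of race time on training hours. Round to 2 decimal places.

n = 8, Σx = 78, Σy = 38, Σxy = 347, Σx² = 840
Sxx = Σx² − (Σx)²/n = 840 − 760.5 = 79.5
Sxy = Σxy − (Σx)(Σy)/n = 347 − 370.5 = -23.5
b = Sxy/Sxx = -23.5/79.5 = -0.295597
a = ȳ − b·x̄ = 4.75 − (-0.295597)·9.75 = 7.632075

7.63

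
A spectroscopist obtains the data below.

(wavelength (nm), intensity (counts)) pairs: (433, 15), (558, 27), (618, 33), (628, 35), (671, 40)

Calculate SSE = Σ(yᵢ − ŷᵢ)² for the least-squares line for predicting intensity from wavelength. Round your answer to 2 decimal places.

n = 5, Σx = 2908, Σy = 150, Σxy = 90775, Σx² = 1725402, Σy² = 4868
Sxx = Σx² − (Σx)²/n = 1725402 − 1691292.8 = 34109.2
Sxy = Σxy − (Σx)(Σy)/n = 90775 − 87240 = 3535
Syy = Σy² − (Σy)²/n = 4868 − 4500 = 368
b = Sxy/Sxx = 3535/34109.2 = 0.103638
SSE = Syy − b·Sxy = 368 − 0.103638·3535 = 1.640631

1.64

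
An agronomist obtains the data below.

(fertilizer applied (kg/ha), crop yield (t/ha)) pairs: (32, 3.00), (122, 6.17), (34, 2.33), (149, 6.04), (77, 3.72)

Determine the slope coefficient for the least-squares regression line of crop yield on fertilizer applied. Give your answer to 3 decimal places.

0.032

n = 5, Σx = 414, Σy = 21.26, Σxy = 2114.36, Σx² = 45194
Sxx = Σx² − (Σx)²/n = 45194 − 34279.2 = 10914.8
Sxy = Σxy − (Σx)(Σy)/n = 2114.36 − 1760.328 = 354.032
b = Sxy/Sxx = 354.032/10914.8 = 0.032436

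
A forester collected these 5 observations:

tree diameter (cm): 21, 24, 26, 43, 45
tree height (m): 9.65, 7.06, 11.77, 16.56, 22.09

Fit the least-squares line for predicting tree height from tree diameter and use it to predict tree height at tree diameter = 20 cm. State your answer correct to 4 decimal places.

n = 5, Σx = 159, Σy = 67.13, Σxy = 2384.24, Σx² = 5567
Sxx = Σx² − (Σx)²/n = 5567 − 5056.2 = 510.8
Sxy = Σxy − (Σx)(Σy)/n = 2384.24 − 2134.734 = 249.506
b = Sxy/Sxx = 249.506/510.8 = 0.488461
a = ȳ − b·x̄ = 13.426 − 0.488461·31.8 = -2.107067
ŷ(20) = a + b·20 = -2.107067 + 0.488461·20 = 7.662157

7.6622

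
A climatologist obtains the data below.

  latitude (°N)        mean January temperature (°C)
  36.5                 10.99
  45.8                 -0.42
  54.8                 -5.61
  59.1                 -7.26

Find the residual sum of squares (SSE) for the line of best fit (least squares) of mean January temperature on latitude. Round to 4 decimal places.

n = 4, Σx = 196.2, Σy = -2.3, Σxy = -354.595, Σx² = 9925.74, Σy² = 205.1362
Sxx = Σx² − (Σx)²/n = 9925.74 − 9623.61 = 302.13
Sxy = Σxy − (Σx)(Σy)/n = -354.595 − (-112.815) = -241.78
Syy = Σy² − (Σy)²/n = 205.1362 − 1.3225 = 203.8137
b = Sxy/Sxx = -241.78/302.13 = -0.800252
SSE = Syy − b·Sxy = 203.8137 − (-0.800252)·(-241.78) = 10.328881

10.3289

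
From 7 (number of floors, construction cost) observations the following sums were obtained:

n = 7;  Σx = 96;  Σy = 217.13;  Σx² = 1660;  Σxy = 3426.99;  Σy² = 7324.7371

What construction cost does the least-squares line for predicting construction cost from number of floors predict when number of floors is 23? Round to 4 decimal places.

43.1644

Sxx = Σx² − (Σx)²/n = 1660 − 1316.571429 = 343.428571
Sxy = Σxy − (Σx)(Σy)/n = 3426.99 − 2977.782857 = 449.207143
b = Sxy/Sxx = 449.207143/343.428571 = 1.308007
a = ȳ − b·x̄ = 31.018571 − 1.308007·13.714286 = 13.080183
ŷ(23) = a + b·23 = 13.080183 + 1.308007·23 = 43.164355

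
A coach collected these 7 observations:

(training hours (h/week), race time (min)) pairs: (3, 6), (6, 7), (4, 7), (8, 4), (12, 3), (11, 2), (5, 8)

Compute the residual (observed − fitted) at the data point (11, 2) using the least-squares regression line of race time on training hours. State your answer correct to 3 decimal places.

n = 7, Σx = 49, Σy = 37, Σxy = 218, Σx² = 415
Sxx = Σx² − (Σx)²/n = 415 − 343 = 72
Sxy = Σxy − (Σx)(Σy)/n = 218 − 259 = -41
b = Sxy/Sxx = -41/72 = -0.569444
a = ȳ − b·x̄ = 5.285714 − (-0.569444)·7 = 9.271825
ŷ(11) = 9.271825 + (-0.569444)·11 = 3.007937
residual = y − ŷ = 2 − 3.007937 = -1.007937

-1.008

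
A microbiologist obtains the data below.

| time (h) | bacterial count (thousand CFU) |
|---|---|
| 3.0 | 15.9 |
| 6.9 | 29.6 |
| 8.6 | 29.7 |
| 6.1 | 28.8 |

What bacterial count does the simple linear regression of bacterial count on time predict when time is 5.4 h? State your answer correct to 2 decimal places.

24.02

n = 4, Σx = 24.6, Σy = 104, Σxy = 683.04, Σx² = 167.78
Sxx = Σx² − (Σx)²/n = 167.78 − 151.29 = 16.49
Sxy = Σxy − (Σx)(Σy)/n = 683.04 − 639.6 = 43.44
b = Sxy/Sxx = 43.44/16.49 = 2.634324
a = ȳ − b·x̄ = 26 − 2.634324·6.15 = 9.798908
ŷ(5.4) = a + b·5.4 = 9.798908 + 2.634324·5.4 = 24.024257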